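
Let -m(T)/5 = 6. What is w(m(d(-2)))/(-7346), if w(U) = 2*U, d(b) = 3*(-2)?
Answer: 30/3673 ≈ 0.0081677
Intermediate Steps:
d(b) = -6
m(T) = -30 (m(T) = -5*6 = -30)
w(m(d(-2)))/(-7346) = (2*(-30))/(-7346) = -60*(-1/7346) = 30/3673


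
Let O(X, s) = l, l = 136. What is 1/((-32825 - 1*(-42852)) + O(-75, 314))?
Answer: 1/10163 ≈ 9.8396e-5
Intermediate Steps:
O(X, s) = 136
1/((-32825 - 1*(-42852)) + O(-75, 314)) = 1/((-32825 - 1*(-42852)) + 136) = 1/((-32825 + 42852) + 136) = 1/(10027 + 136) = 1/10163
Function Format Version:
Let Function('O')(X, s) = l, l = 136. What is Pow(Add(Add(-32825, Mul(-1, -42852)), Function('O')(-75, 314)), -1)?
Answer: Rational(1, 10163) ≈ 9.8396e-5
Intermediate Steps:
Function('O')(X, s) = 136
Pow(Add(Add(-32825, Mul(-1, -42852)), Function('O')(-75, 314)), -1) = Pow(Add(Add(-32825, Mul(-1, -42852)), 136), -1) = Pow(Add(Add(-32825, 42852), 136), -1) = Pow(Add(10027, 136), -1) = Pow(10163, -1) = Rational(1, 10163)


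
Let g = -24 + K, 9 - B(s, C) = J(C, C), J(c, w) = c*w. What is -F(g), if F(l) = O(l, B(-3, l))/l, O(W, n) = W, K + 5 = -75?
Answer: -1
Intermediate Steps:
K = -80 (K = -5 - 75 = -80)
B(s, C) = 9 - C² (B(s, C) = 9 - C*C = 9 - C²)
g = -104 (g = -24 - 80 = -104)
F(l) = 1 (F(l) = l/l = 1)
-F(g) = -1*1 = -1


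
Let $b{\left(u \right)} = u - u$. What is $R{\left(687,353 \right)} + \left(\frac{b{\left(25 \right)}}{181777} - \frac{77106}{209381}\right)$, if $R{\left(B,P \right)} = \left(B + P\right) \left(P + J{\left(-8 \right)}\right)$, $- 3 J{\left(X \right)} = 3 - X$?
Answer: $\frac{228208308202}{628143} \approx 3.6331 \cdot 10^{5}$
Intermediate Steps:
$J{\left(X \right)} = -1 + \frac{X}{3}$ ($J{\left(X \right)} = - \frac{3 - X}{3} = -1 + \frac{X}{3}$)
$b{\left(u \right)} = 0$
$R{\left(B,P \right)} = \left(- \frac{11}{3} + P\right) \left(B + P\right)$ ($R{\left(B,P \right)} = \left(B + P\right) \left(P + \left(-1 + \frac{1}{3} \left(-8\right)\right)\right) = \left(B + P\right) \left(P - \frac{11}{3}\right) = \left(B + P\right) \left(- \frac{11}{3} + P\right) = \left(- \frac{11}{3} + P\right) \left(B + P\right)$)
$R{\left(687,353 \right)} + \left(\frac{b{\left(25 \right)}}{181777} - \frac{77106}{209381}\right) = \left(353^{2} - 2519 - \frac{3883}{3} + 687 \cdot 353\right) + \left(\frac{0}{181777} - \frac{77106}{209381}\right) = \left(124609 - 2519 - \frac{3883}{3} + 242511\right) + \left(0 \cdot \frac{1}{181777} - \frac{77106}{209381}\right) = \frac{1089920}{3} + \left(0 - \frac{77106}{209381}\right) = \frac{1089920}{3} - \frac{77106}{209381} = \frac{228208308202}{628143}$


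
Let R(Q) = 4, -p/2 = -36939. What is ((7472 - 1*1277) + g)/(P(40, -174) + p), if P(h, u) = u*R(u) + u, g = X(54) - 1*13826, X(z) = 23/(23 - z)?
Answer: -29573/282906 ≈ -0.10453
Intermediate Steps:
p = 73878 (p = -2*(-36939) = 73878)
g = -428629/31 (g = -23/(-23 + 54) - 1*13826 = -23/31 - 13826 = -428629/31 ≈ -13827.)
P(h, u) = 5*u (P(h, u) = u*4 + u = 4*u + u = 5*u)
((7472 - 1*1277) + g)/(P(40, -174) + p) = ((7472 - 1*1277) - 428629/31)/(5*(-174) + 73878) = ((7472 - 1277) - 428629/31)/(-870 + 73878) = (6195 - 428629/31)/73008 = -236584/31*1/73008 = -29573/282906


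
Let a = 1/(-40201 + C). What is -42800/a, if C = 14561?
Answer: 1097392000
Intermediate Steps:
a = -1/25640 (a = 1/(-40201 + 14561) = 1/(-25640) = -1/25640 ≈ -3.9002e-5)
-42800/a = -42800/(-1/25640) = -42800*(-25640) = 1097392000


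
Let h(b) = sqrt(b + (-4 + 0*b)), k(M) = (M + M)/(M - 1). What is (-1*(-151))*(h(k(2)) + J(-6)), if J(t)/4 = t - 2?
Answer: -4832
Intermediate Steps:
k(M) = 2*M/(-1 + M) (k(M) = (2*M)/(-1 + M) = 2*M/(-1 + M))
J(t) = -8 + 4*t (J(t) = 4*(t - 2) = 4*(-2 + t) = -8 + 4*t)
h(b) = sqrt(-4 + b) (h(b) = sqrt(b + (-4 + 0)) = sqrt(b - 4) = sqrt(-4 + b))
(-1*(-151))*(h(k(2)) + J(-6)) = (-1*(-151))*(sqrt(-4 + 2*2/(-1 + 2)) + (-8 + 4*(-6))) = 151*(sqrt(-4 + 2*2/1) + (-8 - 24)) = 151*(sqrt(-4 + 2*2*1) - 32) = 151*(sqrt(-4 + 4) - 32) = 151*(sqrt(0) - 32) = 151*(0 - 32) = 151*(-32) = -4832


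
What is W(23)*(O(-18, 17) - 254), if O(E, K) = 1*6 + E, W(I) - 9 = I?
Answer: -8512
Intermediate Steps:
W(I) = 9 + I
O(E, K) = 6 + E
W(23)*(O(-18, 17) - 254) = (9 + 23)*((6 - 18) - 254) = 32*(-12 - 254) = 32*(-266) = -8512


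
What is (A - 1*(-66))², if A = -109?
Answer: 1849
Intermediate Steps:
(A - 1*(-66))² = (-109 - 1*(-66))² = (-109 + 66)² = (-43)² = 1849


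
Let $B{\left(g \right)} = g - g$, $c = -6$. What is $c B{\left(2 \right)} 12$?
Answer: $0$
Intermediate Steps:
$B{\left(g \right)} = 0$
$c B{\left(2 \right)} 12 = \left(-6\right) 0 \cdot 12 = 0 \cdot 12 = 0$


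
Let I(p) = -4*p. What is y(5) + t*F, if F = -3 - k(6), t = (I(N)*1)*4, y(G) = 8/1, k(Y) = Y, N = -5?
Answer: -712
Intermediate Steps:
y(G) = 8 (y(G) = 8*1 = 8)
t = 80 (t = (-4*(-5)*1)*4 = (20*1)*4 = 20*4 = 80)
F = -9 (F = -3 - 1*6 = -3 - 6 = -9)
y(5) + t*F = 8 + 80*(-9) = 8 - 720 = -712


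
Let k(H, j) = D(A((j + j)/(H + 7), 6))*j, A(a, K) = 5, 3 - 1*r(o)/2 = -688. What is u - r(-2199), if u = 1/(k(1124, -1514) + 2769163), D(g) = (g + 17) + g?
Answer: -3770489869/2728285 ≈ -1382.0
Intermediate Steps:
r(o) = 1382 (r(o) = 6 - 2*(-688) = 6 + 1376 = 1382)
D(g) = 17 + 2*g (D(g) = (17 + g) + g = 17 + 2*g)
k(H, j) = 27*j (k(H, j) = (17 + 2*5)*j = (17 + 10)*j = 27*j)
u = 1/2728285 (u = 1/(27*(-1514) + 2769163) = 1/(-40878 + 2769163) = 1/2728285 ≈ 3.6653e-7)
u - r(-2199) = 1/2728285 - 1*1382 = 1/2728285 - 1382 = -3770489869/2728285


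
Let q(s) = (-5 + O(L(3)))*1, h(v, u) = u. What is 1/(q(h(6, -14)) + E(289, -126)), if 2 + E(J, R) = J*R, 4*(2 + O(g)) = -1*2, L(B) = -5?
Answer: -2/72847 ≈ -2.7455e-5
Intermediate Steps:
O(g) = -5/2 (O(g) = -2 + (-1*2)/4 = -2 + (¼)*(-2) = -2 - ½ = -5/2)
E(J, R) = -2 + J*R
q(s) = -15/2 (q(s) = (-5 - 5/2)*1 = -15/2*1 = -15/2)
1/(q(h(6, -14)) + E(289, -126)) = 1/(-15/2 + (-2 + 289*(-126))) = 1/(-15/2 + (-2 - 36414)) = 1/(-15/2 - 36416) = 1/(-72847/2) = -2/72847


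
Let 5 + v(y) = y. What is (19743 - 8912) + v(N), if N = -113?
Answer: 10713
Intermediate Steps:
v(y) = -5 + y
(19743 - 8912) + v(N) = (19743 - 8912) + (-5 - 113) = 10831 - 118 = 10713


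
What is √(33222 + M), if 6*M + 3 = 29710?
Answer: √1374234/6 ≈ 195.38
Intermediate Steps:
M = 29707/6 (M = -½ + (⅙)*29710 = -½ + 14855/3 = 29707/6 ≈ 4951.2)
√(33222 + M) = √(33222 + 29707/6) = √(229039/6) = √1374234/6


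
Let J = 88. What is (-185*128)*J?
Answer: -2083840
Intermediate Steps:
(-185*128)*J = -185*128*88 = -23680*88 = -2083840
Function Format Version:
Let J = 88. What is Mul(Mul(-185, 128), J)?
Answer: -2083840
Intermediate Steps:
Mul(Mul(-185, 128), J) = Mul(Mul(-185, 128), 88) = Mul(-23680, 88) = -2083840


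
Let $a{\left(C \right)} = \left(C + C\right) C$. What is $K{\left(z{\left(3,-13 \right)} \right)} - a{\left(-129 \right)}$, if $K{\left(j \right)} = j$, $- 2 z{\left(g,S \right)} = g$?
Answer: $- \frac{66567}{2} \approx -33284.0$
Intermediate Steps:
$z{\left(g,S \right)} = - \frac{g}{2}$
$a{\left(C \right)} = 2 C^{2}$ ($a{\left(C \right)} = 2 C C = 2 C^{2}$)
$K{\left(z{\left(3,-13 \right)} \right)} - a{\left(-129 \right)} = \left(- \frac{1}{2}\right) 3 - 2 \left(-129\right)^{2} = - \frac{3}{2} - 2 \cdot 16641 = - \frac{3}{2} - 33282 = - \frac{66567}{2}$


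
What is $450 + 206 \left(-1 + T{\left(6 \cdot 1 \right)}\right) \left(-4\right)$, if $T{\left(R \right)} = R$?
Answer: $-3670$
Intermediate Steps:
$450 + 206 \left(-1 + T{\left(6 \cdot 1 \right)}\right) \left(-4\right) = 450 + 206 \left(-1 + 6 \cdot 1\right) \left(-4\right) = 450 + 206 \left(-1 + 6\right) \left(-4\right) = 450 + 206 \cdot 5 \left(-4\right) = 450 + 206 \left(-20\right) = 450 - 4120 = -3670$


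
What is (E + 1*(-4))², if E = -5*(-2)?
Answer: 36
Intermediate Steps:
E = 10
(E + 1*(-4))² = (10 + 1*(-4))² = (10 - 4)² = 6² = 36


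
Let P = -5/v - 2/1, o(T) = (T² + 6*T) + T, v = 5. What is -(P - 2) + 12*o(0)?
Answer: 5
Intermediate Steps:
o(T) = T² + 7*T
P = -3 (P = -5/5 - 2/1 = -5*⅕ - 2*1 = -1 - 2 = -3)
-(P - 2) + 12*o(0) = -(-3 - 2) + 12*(0*(7 + 0)) = -1*(-5) + 12*(0*7) = 5 + 12*0 = 5 + 0 = 5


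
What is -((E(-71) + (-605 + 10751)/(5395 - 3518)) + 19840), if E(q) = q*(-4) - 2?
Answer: -37779140/1877 ≈ -20127.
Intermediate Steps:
E(q) = -2 - 4*q (E(q) = -4*q - 2 = -2 - 4*q)
-((E(-71) + (-605 + 10751)/(5395 - 3518)) + 19840) = -(((-2 - 4*(-71)) + (-605 + 10751)/(5395 - 3518)) + 19840) = -(((-2 + 284) + 10146/1877) + 19840) = -((282 + 10146*(1/1877)) + 19840) = -((282 + 10146/1877) + 19840) = -(539460/1877 + 19840) = -1*37779140/1877 = -37779140/1877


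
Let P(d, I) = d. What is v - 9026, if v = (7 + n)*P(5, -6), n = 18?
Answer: -8901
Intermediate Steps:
v = 125 (v = (7 + 18)*5 = 25*5 = 125)
v - 9026 = 125 - 9026 = -8901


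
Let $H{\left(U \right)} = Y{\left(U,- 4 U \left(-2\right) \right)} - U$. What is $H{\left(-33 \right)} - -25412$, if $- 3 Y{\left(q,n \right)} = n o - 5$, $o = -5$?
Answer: $\frac{75020}{3} \approx 25007.0$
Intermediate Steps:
$Y{\left(q,n \right)} = \frac{5}{3} + \frac{5 n}{3}$ ($Y{\left(q,n \right)} = - \frac{n \left(-5\right) - 5}{3} = - \frac{- 5 n - 5}{3} = - \frac{-5 - 5 n}{3} = \frac{5}{3} + \frac{5 n}{3}$)
$H{\left(U \right)} = \frac{5}{3} + \frac{37 U}{3}$ ($H{\left(U \right)} = \left(\frac{5}{3} + \frac{5 - 4 U \left(-2\right)}{3}\right) - U = \left(\frac{5}{3} + \frac{5 \cdot 8 U}{3}\right) - U = \left(\frac{5}{3} + \frac{40 U}{3}\right) - U = \frac{5}{3} + \frac{37 U}{3}$)
$H{\left(-33 \right)} - -25412 = \left(\frac{5}{3} + \frac{37}{3} \left(-33\right)\right) - -25412 = \left(\frac{5}{3} - 407\right) + 25412 = - \frac{1216}{3} + 25412 = \frac{75020}{3}$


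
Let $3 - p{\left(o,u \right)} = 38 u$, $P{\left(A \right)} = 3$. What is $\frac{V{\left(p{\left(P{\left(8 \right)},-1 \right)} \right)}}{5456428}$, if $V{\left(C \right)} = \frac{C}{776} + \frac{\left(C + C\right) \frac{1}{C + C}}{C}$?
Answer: $\frac{2457}{173601713248} \approx 1.4153 \cdot 10^{-8}$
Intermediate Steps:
$p{\left(o,u \right)} = 3 - 38 u$
$V{\left(C \right)} = \frac{1}{C} + \frac{C}{776}$ ($V{\left(C \right)} = C \frac{1}{776} + \frac{2 C \frac{1}{2 C}}{C} = \frac{C}{776} + \frac{2 C \frac{1}{2 C}}{C} = \frac{C}{776} + 1 \frac{1}{C} = \frac{C}{776} + \frac{1}{C} = \frac{1}{C} + \frac{C}{776}$)
$\frac{V{\left(p{\left(P{\left(8 \right)},-1 \right)} \right)}}{5456428} = \frac{\frac{1}{3 - -38} + \frac{3 - -38}{776}}{5456428} = \left(\frac{1}{3 + 38} + \frac{3 + 38}{776}\right) \frac{1}{5456428} = \left(\frac{1}{41} + \frac{1}{776} \cdot 41\right) \frac{1}{5456428} = \left(\frac{1}{41} + \frac{41}{776}\right) \frac{1}{5456428} = \frac{2457}{31816} \cdot \frac{1}{5456428} = \frac{2457}{173601713248}$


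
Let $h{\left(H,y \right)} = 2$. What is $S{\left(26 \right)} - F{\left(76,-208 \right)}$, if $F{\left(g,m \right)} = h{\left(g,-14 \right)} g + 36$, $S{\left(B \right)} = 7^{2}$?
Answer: $-139$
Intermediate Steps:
$S{\left(B \right)} = 49$
$F{\left(g,m \right)} = 36 + 2 g$ ($F{\left(g,m \right)} = 2 g + 36 = 36 + 2 g$)
$S{\left(26 \right)} - F{\left(76,-208 \right)} = 49 - \left(36 + 2 \cdot 76\right) = 49 - \left(36 + 152\right) = 49 - 188 = -139$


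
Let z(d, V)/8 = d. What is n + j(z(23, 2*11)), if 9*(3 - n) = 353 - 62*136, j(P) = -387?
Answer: 1541/3 ≈ 513.67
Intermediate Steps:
z(d, V) = 8*d
n = 2702/3 (n = 3 - (353 - 62*136)/9 = 3 - (353 - 8432)/9 = 3 - ⅑*(-8079) = 3 + 2693/3 = 2702/3 ≈ 900.67)
n + j(z(23, 2*11)) = 2702/3 - 387 = 1541/3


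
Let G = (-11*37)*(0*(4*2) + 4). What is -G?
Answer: 1628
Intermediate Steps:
G = -1628 (G = -407*(0*8 + 4) = -407*(0 + 4) = -407*4 = -1628)
-G = -1*(-1628) = 1628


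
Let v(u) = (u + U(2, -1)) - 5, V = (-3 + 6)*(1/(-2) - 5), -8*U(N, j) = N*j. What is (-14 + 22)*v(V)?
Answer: -170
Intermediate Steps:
U(N, j) = -N*j/8
V = -33/2 (V = 3*(1*(-1/2) - 5) = 3*(-1/2 - 5) = 3*(-11/2) = -33/2 ≈ -16.500)
v(u) = -19/4 + u (v(u) = (u - 1/8*2*(-1)) - 5 = (u + 1/4) - 5 = (1/4 + u) - 5 = -19/4 + u)
(-14 + 22)*v(V) = (-14 + 22)*(-19/4 - 33/2) = 8*(-85/4) = -170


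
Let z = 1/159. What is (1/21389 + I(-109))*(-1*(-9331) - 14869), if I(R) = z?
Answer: -39777608/1133617 ≈ -35.089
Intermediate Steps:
z = 1/159 ≈ 0.0062893
I(R) = 1/159
(1/21389 + I(-109))*(-1*(-9331) - 14869) = (1/21389 + 1/159)*(-1*(-9331) - 14869) = (1/21389 + 1/159)*(9331 - 14869) = (21548/3400851)*(-5538) = -39777608/1133617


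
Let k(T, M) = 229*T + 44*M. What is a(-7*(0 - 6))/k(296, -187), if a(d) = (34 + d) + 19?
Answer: 95/59556 ≈ 0.0015951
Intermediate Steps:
k(T, M) = 44*M + 229*T
a(d) = 53 + d
a(-7*(0 - 6))/k(296, -187) = (53 - 7*(0 - 6))/(44*(-187) + 229*296) = (53 - 7*(-6))/(-8228 + 67784) = (53 + 42)/59556 = 95*(1/59556) = 95/59556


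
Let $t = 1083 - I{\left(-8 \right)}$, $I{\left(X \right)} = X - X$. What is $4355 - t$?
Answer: $3272$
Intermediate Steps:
$I{\left(X \right)} = 0$
$t = 1083$ ($t = 1083 - 0 = 1083 + 0 = 1083$)
$4355 - t = 4355 - 1083 = 3272$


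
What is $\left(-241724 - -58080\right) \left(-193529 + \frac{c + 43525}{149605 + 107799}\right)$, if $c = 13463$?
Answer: $\frac{2287060217214208}{64351} \approx 3.554 \cdot 10^{10}$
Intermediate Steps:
$\left(-241724 - -58080\right) \left(-193529 + \frac{c + 43525}{149605 + 107799}\right) = \left(-241724 - -58080\right) \left(-193529 + \frac{13463 + 43525}{149605 + 107799}\right) = \left(-241724 + 58080\right) \left(-193529 + \frac{56988}{257404}\right) = - 183644 \left(-193529 + 56988 \cdot \frac{1}{257404}\right) = - 183644 \left(-193529 + \frac{14247}{64351}\right) = \left(-183644\right) \left(- \frac{12453770432}{64351}\right) = \frac{2287060217214208}{64351}$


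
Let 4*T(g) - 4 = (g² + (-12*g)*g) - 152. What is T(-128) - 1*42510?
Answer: -87603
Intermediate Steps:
T(g) = -37 - 11*g²/4 (T(g) = 1 + ((g² + (-12*g)*g) - 152)/4 = 1 + ((g² - 12*g²) - 152)/4 = 1 + (-11*g² - 152)/4 = 1 + (-152 - 11*g²)/4 = 1 + (-38 - 11*g²/4) = -37 - 11*g²/4)
T(-128) - 1*42510 = (-37 - 11/4*(-128)²) - 1*42510 = (-37 - 11/4*16384) - 42510 = (-37 - 45056) - 42510 = -45093 - 42510 = -87603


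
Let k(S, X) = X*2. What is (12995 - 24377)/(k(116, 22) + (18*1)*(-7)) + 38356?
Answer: 1578287/41 ≈ 38495.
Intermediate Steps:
k(S, X) = 2*X
(12995 - 24377)/(k(116, 22) + (18*1)*(-7)) + 38356 = (12995 - 24377)/(2*22 + (18*1)*(-7)) + 38356 = -11382/(44 + 18*(-7)) + 38356 = -11382/(44 - 126) + 38356 = -11382/(-82) + 38356 = -11382*(-1/82) + 38356 = 5691/41 + 38356 = 1578287/41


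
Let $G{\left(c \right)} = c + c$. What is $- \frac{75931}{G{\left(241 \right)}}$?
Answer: $- \frac{75931}{482} \approx -157.53$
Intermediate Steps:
$G{\left(c \right)} = 2 c$
$- \frac{75931}{G{\left(241 \right)}} = - \frac{75931}{2 \cdot 241} = - \frac{75931}{482}$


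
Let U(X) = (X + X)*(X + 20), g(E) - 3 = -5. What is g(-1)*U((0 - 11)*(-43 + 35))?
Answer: -38016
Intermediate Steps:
g(E) = -2 (g(E) = 3 - 5 = -2)
U(X) = 2*X*(20 + X) (U(X) = (2*X)*(20 + X) = 2*X*(20 + X))
g(-1)*U((0 - 11)*(-43 + 35)) = -4*(0 - 11)*(-43 + 35)*(20 + (0 - 11)*(-43 + 35)) = -4*(-11*(-8))*(20 - 11*(-8)) = -4*88*(20 + 88) = -4*88*108 = -2*19008 = -38016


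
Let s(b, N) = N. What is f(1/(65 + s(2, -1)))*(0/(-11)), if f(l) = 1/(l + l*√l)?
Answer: 0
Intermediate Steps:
f(l) = 1/(l + l^(3/2))
f(1/(65 + s(2, -1)))*(0/(-11)) = (0/(-11))/(1/(65 - 1) + (1/(65 - 1))^(3/2)) = (0*(-1/11))/(1/64 + (1/64)^(3/2)) = 0/(1/64 + (1/64)^(3/2)) = 0/(1/64 + 1/512) = 0/(9/512) = (512/9)*0 = 0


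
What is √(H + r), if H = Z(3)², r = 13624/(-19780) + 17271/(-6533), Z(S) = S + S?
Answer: √34093745448429395/32305685 ≈ 5.7156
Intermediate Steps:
Z(S) = 2*S
r = -107656493/32305685 (r = 13624*(-1/19780) + 17271*(-1/6533) = -3406/4945 - 17271/6533 = -107656493/32305685 ≈ -3.3324)
H = 36 (H = (2*3)² = 6² = 36)
√(H + r) = √(36 - 107656493/32305685) = √(1055348167/32305685) = √34093745448429395/32305685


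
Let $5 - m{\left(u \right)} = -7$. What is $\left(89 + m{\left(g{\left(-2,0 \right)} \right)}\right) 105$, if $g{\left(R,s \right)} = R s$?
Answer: $10605$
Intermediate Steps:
$m{\left(u \right)} = 12$ ($m{\left(u \right)} = 5 - -7 = 5 + 7 = 12$)
$\left(89 + m{\left(g{\left(-2,0 \right)} \right)}\right) 105 = \left(89 + 12\right) 105 = 101 \cdot 105 = 10605$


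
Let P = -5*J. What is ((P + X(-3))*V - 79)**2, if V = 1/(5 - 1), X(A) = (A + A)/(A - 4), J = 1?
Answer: 5022081/784 ≈ 6405.7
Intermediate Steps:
X(A) = 2*A/(-4 + A) (X(A) = (2*A)/(-4 + A) = 2*A/(-4 + A))
V = 1/4 ≈ 0.25000
P = -5 (P = -5*1 = -5)
((P + X(-3))*V - 79)**2 = ((-5 + 2*(-3)/(-4 - 3))*(1/4) - 79)**2 = ((-5 + 2*(-3)/(-7))*(1/4) - 79)**2 = ((-5 + 2*(-3)*(-1/7))*(1/4) - 79)**2 = ((-5 + 6/7)*(1/4) - 79)**2 = (-29/7*1/4 - 79)**2 = (-29/28 - 79)**2 = (-2241/28)**2 = 5022081/784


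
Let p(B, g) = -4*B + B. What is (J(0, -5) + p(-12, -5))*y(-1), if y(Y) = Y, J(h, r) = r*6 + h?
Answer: -6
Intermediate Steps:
p(B, g) = -3*B
J(h, r) = h + 6*r (J(h, r) = 6*r + h = h + 6*r)
(J(0, -5) + p(-12, -5))*y(-1) = ((0 + 6*(-5)) - 3*(-12))*(-1) = ((0 - 30) + 36)*(-1) = (-30 + 36)*(-1) = 6*(-1) = -6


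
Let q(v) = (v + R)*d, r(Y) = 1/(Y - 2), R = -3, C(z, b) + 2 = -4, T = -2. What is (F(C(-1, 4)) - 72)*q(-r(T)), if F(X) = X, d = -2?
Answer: -429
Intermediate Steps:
C(z, b) = -6 (C(z, b) = -2 - 4 = -6)
r(Y) = 1/(-2 + Y)
q(v) = 6 - 2*v (q(v) = (v - 3)*(-2) = (-3 + v)*(-2) = 6 - 2*v)
(F(C(-1, 4)) - 72)*q(-r(T)) = (-6 - 72)*(6 - (-2)/(-2 - 2)) = -78*(6 - (-2)/(-4)) = -78*(6 - (-2)*(-1)/4) = -78*(6 - 2*¼) = -78*(6 - ½) = -78*11/2 = -429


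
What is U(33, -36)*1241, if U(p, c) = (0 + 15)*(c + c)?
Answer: -1340280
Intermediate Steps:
U(p, c) = 30*c (U(p, c) = 15*(2*c) = 30*c)
U(33, -36)*1241 = (30*(-36))*1241 = -1080*1241 = -1340280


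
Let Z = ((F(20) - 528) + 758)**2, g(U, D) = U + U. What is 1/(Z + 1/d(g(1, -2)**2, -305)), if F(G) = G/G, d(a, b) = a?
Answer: 4/213445 ≈ 1.8740e-5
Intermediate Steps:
g(U, D) = 2*U
F(G) = 1
Z = 53361 (Z = ((1 - 528) + 758)**2 = (-527 + 758)**2 = 231**2 = 53361)
1/(Z + 1/d(g(1, -2)**2, -305)) = 1/(53361 + 1/((2*1)**2)) = 1/(53361 + 1/(2**2)) = 1/(53361 + 1/4) = 1/(213445/4) = 4/213445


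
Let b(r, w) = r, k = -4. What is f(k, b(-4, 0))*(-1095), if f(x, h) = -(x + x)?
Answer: -8760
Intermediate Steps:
f(x, h) = -2*x
f(k, b(-4, 0))*(-1095) = -2*(-4)*(-1095) = 8*(-1095) = -8760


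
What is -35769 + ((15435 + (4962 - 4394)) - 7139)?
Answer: -26905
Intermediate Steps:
-35769 + ((15435 + (4962 - 4394)) - 7139) = -35769 + ((15435 + 568) - 7139) = -35769 + (16003 - 7139) = -35769 + 8864 = -26905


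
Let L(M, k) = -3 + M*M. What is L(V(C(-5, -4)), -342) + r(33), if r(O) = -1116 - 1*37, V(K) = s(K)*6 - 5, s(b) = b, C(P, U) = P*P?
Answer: 19869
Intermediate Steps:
C(P, U) = P²
V(K) = -5 + 6*K (V(K) = K*6 - 5 = 6*K - 5 = -5 + 6*K)
L(M, k) = -3 + M²
r(O) = -1153 (r(O) = -1116 - 37 = -1153)
L(V(C(-5, -4)), -342) + r(33) = (-3 + (-5 + 6*(-5)²)²) - 1153 = (-3 + (-5 + 6*25)²) - 1153 = (-3 + (-5 + 150)²) - 1153 = (-3 + 145²) - 1153 = (-3 + 21025) - 1153 = 21022 - 1153 = 19869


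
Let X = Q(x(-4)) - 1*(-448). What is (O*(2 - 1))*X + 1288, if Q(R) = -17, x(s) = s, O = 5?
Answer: 3443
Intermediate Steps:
X = 431 (X = -17 - 1*(-448) = -17 + 448 = 431)
(O*(2 - 1))*X + 1288 = (5*(2 - 1))*431 + 1288 = (5*1)*431 + 1288 = 5*431 + 1288 = 2155 + 1288 = 3443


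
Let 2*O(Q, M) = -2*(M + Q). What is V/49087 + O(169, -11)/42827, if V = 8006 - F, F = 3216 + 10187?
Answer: -929545/8179957 ≈ -0.11364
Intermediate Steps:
F = 13403
O(Q, M) = -M - Q (O(Q, M) = (-2*(M + Q))/2 = (-2*M - 2*Q)/2 = -M - Q)
V = -5397 (V = 8006 - 1*13403 = 8006 - 13403 = -5397)
V/49087 + O(169, -11)/42827 = -5397/49087 + (-1*(-11) - 1*169)/42827 = -5397*1/49087 + (11 - 169)*(1/42827) = -21/191 - 158*1/42827 = -21/191 - 158/42827 = -929545/8179957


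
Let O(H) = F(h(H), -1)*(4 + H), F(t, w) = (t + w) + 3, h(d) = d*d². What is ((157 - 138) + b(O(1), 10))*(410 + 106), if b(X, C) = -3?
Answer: 8256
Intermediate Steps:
h(d) = d³
F(t, w) = 3 + t + w
O(H) = (2 + H³)*(4 + H) (O(H) = (3 + H³ - 1)*(4 + H) = (2 + H³)*(4 + H))
((157 - 138) + b(O(1), 10))*(410 + 106) = ((157 - 138) - 3)*(410 + 106) = (19 - 3)*516 = 16*516 = 8256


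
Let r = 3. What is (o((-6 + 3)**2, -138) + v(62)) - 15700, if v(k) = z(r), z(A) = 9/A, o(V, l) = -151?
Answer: -15848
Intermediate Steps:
v(k) = 3 (v(k) = 9/3 = 9*(1/3) = 3)
(o((-6 + 3)**2, -138) + v(62)) - 15700 = (-151 + 3) - 15700 = -148 - 15700 = -15848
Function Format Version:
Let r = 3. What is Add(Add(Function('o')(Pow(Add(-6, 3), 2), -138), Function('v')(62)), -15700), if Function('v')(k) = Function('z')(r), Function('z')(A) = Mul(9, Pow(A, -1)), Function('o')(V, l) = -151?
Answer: -15848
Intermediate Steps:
Function('v')(k) = 3 (Function('v')(k) = Mul(9, Pow(3, -1)) = Mul(9, Rational(1, 3)) = 3)
Add(Add(Function('o')(Pow(Add(-6, 3), 2), -138), Function('v')(62)), -15700) = Add(Add(-151, 3), -15700) = Add(-148, -15700) = -15848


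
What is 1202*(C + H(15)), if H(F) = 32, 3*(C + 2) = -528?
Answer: -175492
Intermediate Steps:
C = -178 (C = -2 + (⅓)*(-528) = -2 - 176 = -178)
1202*(C + H(15)) = 1202*(-178 + 32) = 1202*(-146) = -175492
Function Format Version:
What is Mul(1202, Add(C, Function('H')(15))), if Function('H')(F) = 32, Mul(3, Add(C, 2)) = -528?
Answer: -175492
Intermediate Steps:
C = -178 (C = Add(-2, Mul(Rational(1, 3), -528)) = Add(-2, -176) = -178)
Mul(1202, Add(C, Function('H')(15))) = Mul(1202, Add(-178, 32)) = Mul(1202, -146) = -175492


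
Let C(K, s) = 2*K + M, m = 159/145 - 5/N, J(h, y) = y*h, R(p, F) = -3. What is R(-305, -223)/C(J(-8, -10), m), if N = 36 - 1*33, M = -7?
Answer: -1/51 ≈ -0.019608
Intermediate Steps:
N = 3 (N = 36 - 33 = 3)
J(h, y) = h*y
m = -248/435 (m = 159/145 - 5/3 = -248/435 ≈ -0.57012)
C(K, s) = -7 + 2*K (C(K, s) = 2*K - 7 = -7 + 2*K)
R(-305, -223)/C(J(-8, -10), m) = -3/(-7 + 2*(-8*(-10))) = -3/(-7 + 2*80) = -3/(-7 + 160) = -3/153 = -3*1/153 = -1/51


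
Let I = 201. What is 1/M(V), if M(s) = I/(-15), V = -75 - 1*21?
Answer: -5/67 ≈ -0.074627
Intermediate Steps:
V = -96 (V = -75 - 21 = -96)
M(s) = -67/5 (M(s) = 201/(-15) = 201*(-1/15) = -67/5)
1/M(V) = 1/(-67/5) = -5/67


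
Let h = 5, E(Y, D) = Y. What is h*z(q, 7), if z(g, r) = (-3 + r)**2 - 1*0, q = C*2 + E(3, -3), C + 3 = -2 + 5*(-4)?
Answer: 80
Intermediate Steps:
C = -25 (C = -3 + (-2 + 5*(-4)) = -3 + (-2 - 20) = -3 - 22 = -25)
q = -47 (q = -25*2 + 3 = -50 + 3 = -47)
z(g, r) = (-3 + r)**2 (z(g, r) = (-3 + r)**2 + 0 = (-3 + r)**2)
h*z(q, 7) = 5*(-3 + 7)**2 = 5*4**2 = 5*16 = 80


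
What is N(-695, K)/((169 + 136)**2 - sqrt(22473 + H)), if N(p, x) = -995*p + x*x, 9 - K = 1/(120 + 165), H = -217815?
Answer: 209029750754341/28116345546783 + 56175692221*I*sqrt(195342)/702908638669575 ≈ 7.4345 + 0.035322*I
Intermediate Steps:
K = 2564/285 (K = 9 - 1/(120 + 165) = 9 - 1/285 = 2564/285 ≈ 8.9965)
N(p, x) = x**2 - 995*p (N(p, x) = -995*p + x**2 = x**2 - 995*p)
N(-695, K)/((169 + 136)**2 - sqrt(22473 + H)) = ((2564/285)**2 - 995*(-695))/((169 + 136)**2 - sqrt(22473 - 217815)) = (6574096/81225 + 691525)/(305**2 - sqrt(-195342)) = 56175692221/(81225*(93025 - I*sqrt(195342)))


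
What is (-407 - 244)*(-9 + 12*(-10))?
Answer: 83979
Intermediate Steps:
(-407 - 244)*(-9 + 12*(-10)) = -651*(-9 - 120) = -651*(-129) = 83979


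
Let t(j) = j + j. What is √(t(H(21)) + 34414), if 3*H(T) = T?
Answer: 2*√8607 ≈ 185.55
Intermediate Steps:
H(T) = T/3
t(j) = 2*j
√(t(H(21)) + 34414) = √(2*((⅓)*21) + 34414) = √(2*7 + 34414) = √(14 + 34414) = √34428 = 2*√8607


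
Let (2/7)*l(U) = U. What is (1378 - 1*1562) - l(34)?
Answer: -303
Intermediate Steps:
l(U) = 7*U/2
(1378 - 1*1562) - l(34) = (1378 - 1*1562) - 7*34/2 = (1378 - 1562) - 1*119 = -184 - 119 = -303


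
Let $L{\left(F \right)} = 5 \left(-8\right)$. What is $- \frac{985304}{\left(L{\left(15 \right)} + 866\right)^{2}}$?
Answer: $- \frac{246326}{170569} \approx -1.4441$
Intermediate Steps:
$L{\left(F \right)} = -40$
$- \frac{985304}{\left(L{\left(15 \right)} + 866\right)^{2}} = - \frac{985304}{\left(-40 + 866\right)^{2}} = - \frac{985304}{826^{2}} = - \frac{985304}{682276} = \left(-985304\right) \frac{1}{682276} = - \frac{246326}{170569}$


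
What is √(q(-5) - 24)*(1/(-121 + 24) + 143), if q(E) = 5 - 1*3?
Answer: 13870*I*√22/97 ≈ 670.68*I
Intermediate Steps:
q(E) = 2 (q(E) = 5 - 3 = 2)
√(q(-5) - 24)*(1/(-121 + 24) + 143) = √(2 - 24)*(1/(-121 + 24) + 143) = √(-22)*(1/(-97) + 143) = (I*√22)*(-1/97 + 143) = (I*√22)*(13870/97) = 13870*I*√22/97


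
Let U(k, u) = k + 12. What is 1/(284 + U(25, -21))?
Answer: 1/321 ≈ 0.0031153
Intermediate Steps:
U(k, u) = 12 + k
1/(284 + U(25, -21)) = 1/(284 + (12 + 25)) = 1/(284 + 37) = 1/321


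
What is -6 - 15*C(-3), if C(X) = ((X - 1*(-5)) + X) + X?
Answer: 54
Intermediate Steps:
C(X) = 5 + 3*X (C(X) = ((X + 5) + X) + X = ((5 + X) + X) + X = (5 + 2*X) + X = 5 + 3*X)
-6 - 15*C(-3) = -6 - 15*(5 + 3*(-3)) = -6 - 15*(5 - 9) = -6 - 15*(-4) = -6 + 60 = 54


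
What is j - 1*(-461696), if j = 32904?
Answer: 494600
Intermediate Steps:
j - 1*(-461696) = 32904 - 1*(-461696) = 32904 + 461696 = 494600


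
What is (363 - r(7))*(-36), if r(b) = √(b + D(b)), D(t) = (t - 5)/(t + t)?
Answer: -13068 + 180*√14/7 ≈ -12972.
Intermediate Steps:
D(t) = (-5 + t)/(2*t) (D(t) = (-5 + t)/((2*t)) = (-5 + t)*(1/(2*t)) = (-5 + t)/(2*t))
r(b) = √(b + (-5 + b)/(2*b))
(363 - r(7))*(-36) = (363 - √(2 - 10/7 + 4*7)/2)*(-36) = (363 - √(2 - 10*⅐ + 28)/2)*(-36) = (363 - √(2 - 10/7 + 28)/2)*(-36) = (363 - √(200/7)/2)*(-36) = (363 - 10*√14/7/2)*(-36) = (363 - 5*√14/7)*(-36) = -13068 + 180*√14/7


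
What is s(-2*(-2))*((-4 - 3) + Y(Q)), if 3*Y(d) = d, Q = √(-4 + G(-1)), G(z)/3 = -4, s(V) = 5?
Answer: -35 + 20*I/3 ≈ -35.0 + 6.6667*I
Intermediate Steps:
G(z) = -12 (G(z) = 3*(-4) = -12)
Q = 4*I (Q = √(-4 - 12) = √(-16) = 4*I ≈ 4.0*I)
Y(d) = d/3
s(-2*(-2))*((-4 - 3) + Y(Q)) = 5*((-4 - 3) + (4*I)/3) = 5*(-7 + 4*I/3) = -35 + 20*I/3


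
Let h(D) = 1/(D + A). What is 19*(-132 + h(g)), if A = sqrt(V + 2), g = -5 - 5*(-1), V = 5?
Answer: -2508 + 19*sqrt(7)/7 ≈ -2500.8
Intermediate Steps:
g = 0 (g = -5 + 5 = 0)
A = sqrt(7) (A = sqrt(5 + 2) = sqrt(7) ≈ 2.6458)
h(D) = 1/(D + sqrt(7))
19*(-132 + h(g)) = 19*(-132 + 1/(0 + sqrt(7))) = 19*(-132 + 1/(sqrt(7))) = 19*(-132 + sqrt(7)/7) = -2508 + 19*sqrt(7)/7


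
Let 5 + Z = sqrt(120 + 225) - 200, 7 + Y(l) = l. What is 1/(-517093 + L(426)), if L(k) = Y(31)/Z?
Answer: -2694055145/1393077375105752 + 3*sqrt(345)/1393077375105752 ≈ -1.9339e-6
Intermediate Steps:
Y(l) = -7 + l
Z = -205 + sqrt(345) (Z = -5 + (sqrt(120 + 225) - 200) = -5 + (sqrt(345) - 200) = -5 + (-200 + sqrt(345)) = -205 + sqrt(345) ≈ -186.43)
L(k) = 24/(-205 + sqrt(345)) (L(k) = (-7 + 31)/(-205 + sqrt(345)) = 24/(-205 + sqrt(345)))
1/(-517093 + L(426)) = 1/(-517093 + (-123/1042 - 3*sqrt(345)/5210)) = 1/(-538811029/1042 - 3*sqrt(345)/5210)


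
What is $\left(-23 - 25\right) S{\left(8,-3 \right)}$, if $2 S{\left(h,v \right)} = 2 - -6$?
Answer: $-192$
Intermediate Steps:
$S{\left(h,v \right)} = 4$ ($S{\left(h,v \right)} = \frac{2 - -6}{2} = \frac{2 + 6}{2} = \frac{1}{2} \cdot 8 = 4$)
$\left(-23 - 25\right) S{\left(8,-3 \right)} = \left(-23 - 25\right) 4 = \left(-48\right) 4 = -192$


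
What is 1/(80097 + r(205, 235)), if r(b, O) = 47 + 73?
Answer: 1/80217 ≈ 1.2466e-5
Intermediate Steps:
r(b, O) = 120
1/(80097 + r(205, 235)) = 1/(80097 + 120) = 1/80217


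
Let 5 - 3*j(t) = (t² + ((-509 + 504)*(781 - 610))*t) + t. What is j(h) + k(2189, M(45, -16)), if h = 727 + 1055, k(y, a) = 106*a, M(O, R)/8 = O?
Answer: -1539211/3 ≈ -5.1307e+5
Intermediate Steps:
M(O, R) = 8*O
h = 1782
j(t) = 5/3 - t²/3 + 854*t/3 (j(t) = 5/3 - ((t² + ((-509 + 504)*(781 - 610))*t) + t)/3 = 5/3 - ((t² + (-5*171)*t) + t)/3 = 5/3 - ((t² - 855*t) + t)/3 = 5/3 - (t² - 854*t)/3 = 5/3 + (-t²/3 + 854*t/3) = 5/3 - t²/3 + 854*t/3)
j(h) + k(2189, M(45, -16)) = (5/3 - ⅓*1782² + (854/3)*1782) + 106*(8*45) = (5/3 - ⅓*3175524 + 507276) + 106*360 = (5/3 - 1058508 + 507276) + 38160 = -1653691/3 + 38160 = -1539211/3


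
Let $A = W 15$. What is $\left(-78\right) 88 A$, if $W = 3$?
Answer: $-308880$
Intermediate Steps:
$A = 45$ ($A = 3 \cdot 15 = 45$)
$\left(-78\right) 88 A = \left(-78\right) 88 \cdot 45 = \left(-6864\right) 45 = -308880$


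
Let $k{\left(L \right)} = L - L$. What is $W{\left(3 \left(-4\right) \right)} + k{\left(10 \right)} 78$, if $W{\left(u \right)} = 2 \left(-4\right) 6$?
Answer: $-48$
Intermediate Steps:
$k{\left(L \right)} = 0$
$W{\left(u \right)} = -48$ ($W{\left(u \right)} = \left(-8\right) 6 = -48$)
$W{\left(3 \left(-4\right) \right)} + k{\left(10 \right)} 78 = -48 + 0 \cdot 78 = -48 + 0 = -48$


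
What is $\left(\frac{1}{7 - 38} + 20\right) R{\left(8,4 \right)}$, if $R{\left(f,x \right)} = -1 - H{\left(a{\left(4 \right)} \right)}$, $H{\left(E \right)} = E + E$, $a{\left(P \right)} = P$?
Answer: $- \frac{5571}{31} \approx -179.71$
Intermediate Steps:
$H{\left(E \right)} = 2 E$
$R{\left(f,x \right)} = -9$ ($R{\left(f,x \right)} = -1 - 2 \cdot 4 = -1 - 8 = -9$)
$\left(\frac{1}{7 - 38} + 20\right) R{\left(8,4 \right)} = \left(\frac{1}{7 - 38} + 20\right) \left(-9\right) = \left(\frac{1}{-31} + 20\right) \left(-9\right) = \left(- \frac{1}{31} + 20\right) \left(-9\right) = \frac{619}{31} \left(-9\right) = - \frac{5571}{31}$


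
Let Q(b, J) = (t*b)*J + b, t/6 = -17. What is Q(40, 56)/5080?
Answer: -5711/127 ≈ -44.969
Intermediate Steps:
t = -102 (t = 6*(-17) = -102)
Q(b, J) = b - 102*J*b (Q(b, J) = (-102*b)*J + b = -102*J*b + b = b - 102*J*b)
Q(40, 56)/5080 = (40*(1 - 102*56))/5080 = (40*(1 - 5712))*(1/5080) = (40*(-5711))*(1/5080) = -228440*1/5080 = -5711/127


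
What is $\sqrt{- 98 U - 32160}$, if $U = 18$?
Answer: $2 i \sqrt{8481} \approx 184.18 i$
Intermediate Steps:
$\sqrt{- 98 U - 32160} = \sqrt{\left(-98\right) 18 - 32160} = \sqrt{-1764 - 32160} = \sqrt{-33924} = 2 i \sqrt{8481}$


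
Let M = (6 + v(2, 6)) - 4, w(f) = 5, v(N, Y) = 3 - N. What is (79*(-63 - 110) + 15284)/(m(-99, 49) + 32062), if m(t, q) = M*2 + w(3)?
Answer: 539/10691 ≈ 0.050416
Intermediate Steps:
M = 3 (M = (6 + (3 - 1*2)) - 4 = (6 + (3 - 2)) - 4 = (6 + 1) - 4 = 7 - 4 = 3)
m(t, q) = 11 (m(t, q) = 3*2 + 5 = 6 + 5 = 11)
(79*(-63 - 110) + 15284)/(m(-99, 49) + 32062) = (79*(-63 - 110) + 15284)/(11 + 32062) = (79*(-173) + 15284)/32073 = (-13667 + 15284)*(1/32073) = 1617*(1/32073) = 539/10691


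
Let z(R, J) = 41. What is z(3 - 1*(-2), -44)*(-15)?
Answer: -615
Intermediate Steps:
z(3 - 1*(-2), -44)*(-15) = 41*(-15) = -615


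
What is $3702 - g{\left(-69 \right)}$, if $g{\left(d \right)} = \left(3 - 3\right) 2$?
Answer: $3702$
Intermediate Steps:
$g{\left(d \right)} = 0$ ($g{\left(d \right)} = 0 \cdot 2 = 0$)
$3702 - g{\left(-69 \right)} = 3702 - 0 = 3702 + 0 = 3702$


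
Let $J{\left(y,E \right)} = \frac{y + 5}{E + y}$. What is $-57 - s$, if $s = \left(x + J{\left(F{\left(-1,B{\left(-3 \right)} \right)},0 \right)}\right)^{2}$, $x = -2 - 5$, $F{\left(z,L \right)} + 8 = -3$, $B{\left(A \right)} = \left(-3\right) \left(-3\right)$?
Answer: $- \frac{11938}{121} \approx -98.661$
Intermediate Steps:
$B{\left(A \right)} = 9$
$F{\left(z,L \right)} = -11$ ($F{\left(z,L \right)} = -8 - 3 = -11$)
$x = -7$
$J{\left(y,E \right)} = \frac{5 + y}{E + y}$
$s = \frac{5041}{121}$ ($s = \left(-7 + \frac{5 - 11}{0 - 11}\right)^{2} = \left(-7 + \frac{1}{-11} \left(-6\right)\right)^{2} = \left(-7 - - \frac{6}{11}\right)^{2} = \left(-7 + \frac{6}{11}\right)^{2} = \left(- \frac{71}{11}\right)^{2} = \frac{5041}{121} \approx 41.661$)
$-57 - s = -57 - \frac{5041}{121} = - \frac{11938}{121}$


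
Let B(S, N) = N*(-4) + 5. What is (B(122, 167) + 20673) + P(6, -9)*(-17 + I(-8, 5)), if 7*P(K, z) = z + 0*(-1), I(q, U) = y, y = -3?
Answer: 140250/7 ≈ 20036.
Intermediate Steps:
I(q, U) = -3
B(S, N) = 5 - 4*N (B(S, N) = -4*N + 5 = 5 - 4*N)
P(K, z) = z/7 (P(K, z) = (z + 0*(-1))/7 = (z + 0)/7 = z/7)
(B(122, 167) + 20673) + P(6, -9)*(-17 + I(-8, 5)) = ((5 - 4*167) + 20673) + ((⅐)*(-9))*(-17 - 3) = ((5 - 668) + 20673) - 9/7*(-20) = (-663 + 20673) + 180/7 = 20010 + 180/7 = 140250/7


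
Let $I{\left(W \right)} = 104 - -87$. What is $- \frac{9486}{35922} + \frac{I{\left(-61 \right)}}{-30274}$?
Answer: $- \frac{49006711}{181250438} \approx -0.27038$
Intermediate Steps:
$I{\left(W \right)} = 191$ ($I{\left(W \right)} = 104 + 87 = 191$)
$- \frac{9486}{35922} + \frac{I{\left(-61 \right)}}{-30274} = - \frac{9486}{35922} + \frac{191}{-30274} = \left(-9486\right) \frac{1}{35922} + 191 \left(- \frac{1}{30274}\right) = - \frac{1581}{5987} - \frac{191}{30274} = - \frac{49006711}{181250438}$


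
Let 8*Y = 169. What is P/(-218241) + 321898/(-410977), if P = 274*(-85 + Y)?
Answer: -1841124809/2618745444 ≈ -0.70306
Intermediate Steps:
Y = 169/8 (Y = (⅛)*169 = 169/8 ≈ 21.125)
P = -70007/4 (P = 274*(-85 + 169/8) = 274*(-511/8) = -70007/4 ≈ -17502.)
P/(-218241) + 321898/(-410977) = -70007/4/(-218241) + 321898/(-410977) = -70007/4*(-1/218241) + 321898*(-1/410977) = 511/6372 - 321898/410977 = -1841124809/2618745444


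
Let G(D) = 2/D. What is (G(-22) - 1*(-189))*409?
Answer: 849902/11 ≈ 77264.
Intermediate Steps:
(G(-22) - 1*(-189))*409 = (2/(-22) - 1*(-189))*409 = (2*(-1/22) + 189)*409 = (-1/11 + 189)*409 = (2078/11)*409 = 849902/11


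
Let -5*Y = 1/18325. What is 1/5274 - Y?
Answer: 96899/483230250 ≈ 0.00020052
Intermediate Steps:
Y = -1/91625 (Y = -⅕/18325 = -⅕*1/18325 = -1/91625 ≈ -1.0914e-5)
1/5274 - Y = 1/5274 - 1*(-1/91625) = 1/5274 + 1/91625 = 96899/483230250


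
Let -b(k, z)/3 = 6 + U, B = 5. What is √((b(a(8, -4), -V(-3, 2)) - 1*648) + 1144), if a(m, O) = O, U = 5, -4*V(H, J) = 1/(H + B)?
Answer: √463 ≈ 21.517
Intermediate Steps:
V(H, J) = -1/(4*(5 + H)) (V(H, J) = -1/(4*(H + 5)) = -1/(4*(5 + H)))
b(k, z) = -33 (b(k, z) = -3*(6 + 5) = -3*11 = -33)
√((b(a(8, -4), -V(-3, 2)) - 1*648) + 1144) = √((-33 - 1*648) + 1144) = √((-33 - 648) + 1144) = √(-681 + 1144) = √463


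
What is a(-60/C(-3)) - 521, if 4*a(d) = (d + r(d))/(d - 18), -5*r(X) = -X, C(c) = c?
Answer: -518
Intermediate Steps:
r(X) = X/5 (r(X) = -(-1)*X/5 = X/5)
a(d) = 3*d/(10*(-18 + d)) (a(d) = ((d + d/5)/(d - 18))/4 = ((6*d/5)/(-18 + d))/4 = (6*d/(5*(-18 + d)))/4 = 3*d/(10*(-18 + d)))
a(-60/C(-3)) - 521 = 3*(-60/(-3))/(10*(-18 - 60/(-3))) - 521 = 3*(-60*(-⅓))/(10*(-18 - 60*(-⅓))) - 521 = (3/10)*20/(-18 + 20) - 521 = (3/10)*20/2 - 521 = (3/10)*20*(½) - 521 = 3 - 521 = -518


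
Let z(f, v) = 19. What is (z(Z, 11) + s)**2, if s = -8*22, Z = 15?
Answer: 24649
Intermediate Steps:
s = -176
(z(Z, 11) + s)**2 = (19 - 176)**2 = (-157)**2 = 24649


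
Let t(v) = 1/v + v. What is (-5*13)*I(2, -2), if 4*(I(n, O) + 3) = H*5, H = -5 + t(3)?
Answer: 3965/12 ≈ 330.42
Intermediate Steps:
t(v) = v + 1/v (t(v) = 1/v + v = v + 1/v)
H = -5/3 (H = -5 + (3 + 1/3) = -5 + (3 + ⅓) = -5 + 10/3 = -5/3 ≈ -1.6667)
I(n, O) = -61/12 (I(n, O) = -3 + (-5/3*5)/4 = -3 + (¼)*(-25/3) = -3 - 25/12 = -61/12)
(-5*13)*I(2, -2) = -5*13*(-61/12) = -65*(-61/12) = 3965/12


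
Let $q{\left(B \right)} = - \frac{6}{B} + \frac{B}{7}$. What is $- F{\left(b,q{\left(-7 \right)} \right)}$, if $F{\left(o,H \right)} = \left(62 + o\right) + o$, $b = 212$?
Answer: $-486$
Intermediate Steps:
$q{\left(B \right)} = - \frac{6}{B} + \frac{B}{7}$ ($q{\left(B \right)} = - \frac{6}{B} + B \frac{1}{7} = - \frac{6}{B} + \frac{B}{7}$)
$F{\left(o,H \right)} = 62 + 2 o$
$- F{\left(b,q{\left(-7 \right)} \right)} = - (62 + 2 \cdot 212) = - (62 + 424) = \left(-1\right) 486 = -486$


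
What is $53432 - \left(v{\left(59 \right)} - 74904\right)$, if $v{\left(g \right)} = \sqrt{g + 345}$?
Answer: $128336 - 2 \sqrt{101} \approx 1.2832 \cdot 10^{5}$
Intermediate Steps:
$v{\left(g \right)} = \sqrt{345 + g}$
$53432 - \left(v{\left(59 \right)} - 74904\right) = 53432 - \left(\sqrt{345 + 59} - 74904\right) = 53432 - \left(\sqrt{404} - 74904\right) = 53432 - \left(2 \sqrt{101} - 74904\right) = 53432 - \left(-74904 + 2 \sqrt{101}\right) = 53432 + \left(74904 - 2 \sqrt{101}\right) = 128336 - 2 \sqrt{101}$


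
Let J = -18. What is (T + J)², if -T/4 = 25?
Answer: 13924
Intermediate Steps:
T = -100 (T = -4*25 = -100)
(T + J)² = (-100 - 18)² = (-118)² = 13924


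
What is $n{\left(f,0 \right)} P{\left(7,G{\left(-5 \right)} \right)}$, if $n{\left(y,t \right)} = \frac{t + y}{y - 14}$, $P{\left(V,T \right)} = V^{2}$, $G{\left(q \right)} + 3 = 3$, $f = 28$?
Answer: $98$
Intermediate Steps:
$G{\left(q \right)} = 0$ ($G{\left(q \right)} = -3 + 3 = 0$)
$n{\left(y,t \right)} = \frac{t + y}{-14 + y}$
$n{\left(f,0 \right)} P{\left(7,G{\left(-5 \right)} \right)} = \frac{0 + 28}{-14 + 28} \cdot 7^{2} = \frac{1}{14} \cdot 28 \cdot 49 = 2 \cdot 49 = 98$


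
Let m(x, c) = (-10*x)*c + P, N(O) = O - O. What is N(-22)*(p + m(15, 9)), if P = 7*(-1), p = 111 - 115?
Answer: 0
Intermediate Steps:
p = -4
N(O) = 0
P = -7
m(x, c) = -7 - 10*c*x (m(x, c) = (-10*x)*c - 7 = -10*c*x - 7 = -7 - 10*c*x)
N(-22)*(p + m(15, 9)) = 0*(-4 + (-7 - 10*9*15)) = 0*(-4 + (-7 - 1350)) = 0*(-4 - 1357) = 0*(-1361) = 0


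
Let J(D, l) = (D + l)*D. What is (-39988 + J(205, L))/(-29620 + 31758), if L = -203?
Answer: -19789/1069 ≈ -18.512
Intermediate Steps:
J(D, l) = D*(D + l)
(-39988 + J(205, L))/(-29620 + 31758) = (-39988 + 205*(205 - 203))/(-29620 + 31758) = (-39988 + 205*2)/2138 = (-39988 + 410)*(1/2138) = -39578*1/2138 = -19789/1069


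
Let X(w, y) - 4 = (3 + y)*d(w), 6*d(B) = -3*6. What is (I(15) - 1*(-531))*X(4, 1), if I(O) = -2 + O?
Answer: -4352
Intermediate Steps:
d(B) = -3 (d(B) = (-3*6)/6 = (⅙)*(-18) = -3)
X(w, y) = -5 - 3*y (X(w, y) = 4 + (3 + y)*(-3) = 4 + (-9 - 3*y) = -5 - 3*y)
(I(15) - 1*(-531))*X(4, 1) = ((-2 + 15) - 1*(-531))*(-5 - 3*1) = (13 + 531)*(-5 - 3) = 544*(-8) = -4352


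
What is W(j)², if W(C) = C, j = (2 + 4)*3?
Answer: 324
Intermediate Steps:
j = 18 (j = 6*3 = 18)
W(j)² = 18² = 324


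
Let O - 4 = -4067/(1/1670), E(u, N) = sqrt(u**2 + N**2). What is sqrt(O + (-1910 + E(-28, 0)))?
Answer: 2*I*sqrt(1698442) ≈ 2606.5*I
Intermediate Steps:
E(u, N) = sqrt(N**2 + u**2)
O = -6791886 (O = 4 - 4067/(1/1670) = 4 - 4067/1/1670 = 4 - 4067*1670 = 4 - 6791890 = -6791886)
sqrt(O + (-1910 + E(-28, 0))) = sqrt(-6791886 + (-1910 + sqrt(0**2 + (-28)**2))) = sqrt(-6791886 + (-1910 + sqrt(0 + 784))) = sqrt(-6791886 + (-1910 + sqrt(784))) = sqrt(-6791886 + (-1910 + 28)) = sqrt(-6791886 - 1882) = sqrt(-6793768) = 2*I*sqrt(1698442)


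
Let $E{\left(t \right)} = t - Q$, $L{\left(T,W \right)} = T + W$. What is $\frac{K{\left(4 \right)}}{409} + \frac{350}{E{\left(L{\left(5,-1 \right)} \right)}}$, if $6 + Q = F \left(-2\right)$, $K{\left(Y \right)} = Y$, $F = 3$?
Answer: $\frac{71607}{3272} \approx 21.885$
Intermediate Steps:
$Q = -12$ ($Q = -6 + 3 \left(-2\right) = -6 - 6 = -12$)
$E{\left(t \right)} = 12 + t$ ($E{\left(t \right)} = t - -12 = t + 12 = 12 + t$)
$\frac{K{\left(4 \right)}}{409} + \frac{350}{E{\left(L{\left(5,-1 \right)} \right)}} = \frac{4}{409} + \frac{350}{12 + \left(5 - 1\right)} = 4 \cdot \frac{1}{409} + \frac{350}{12 + 4} = \frac{4}{409} + \frac{350}{16} = \frac{4}{409} + 350 \cdot \frac{1}{16} = \frac{4}{409} + \frac{175}{8} = \frac{71607}{3272}$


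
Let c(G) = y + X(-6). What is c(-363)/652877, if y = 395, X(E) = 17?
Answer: 412/652877 ≈ 0.00063105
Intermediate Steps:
c(G) = 412 (c(G) = 395 + 17 = 412)
c(-363)/652877 = 412/652877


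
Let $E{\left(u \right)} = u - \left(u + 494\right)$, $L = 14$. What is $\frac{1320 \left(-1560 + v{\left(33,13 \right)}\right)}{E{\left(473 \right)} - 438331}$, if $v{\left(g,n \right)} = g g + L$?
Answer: $\frac{40216}{29255} \approx 1.3747$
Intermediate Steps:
$v{\left(g,n \right)} = 14 + g^{2}$ ($v{\left(g,n \right)} = g g + 14 = g^{2} + 14 = 14 + g^{2}$)
$E{\left(u \right)} = -494$ ($E{\left(u \right)} = u - \left(494 + u\right) = -494$)
$\frac{1320 \left(-1560 + v{\left(33,13 \right)}\right)}{E{\left(473 \right)} - 438331} = \frac{1320 \left(-1560 + \left(14 + 33^{2}\right)\right)}{-494 - 438331} = \frac{1320 \left(-1560 + \left(14 + 1089\right)\right)}{-438825} = 1320 \left(-1560 + 1103\right) \left(- \frac{1}{438825}\right) = 1320 \left(-457\right) \left(- \frac{1}{438825}\right) = \left(-603240\right) \left(- \frac{1}{438825}\right) = \frac{40216}{29255}$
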